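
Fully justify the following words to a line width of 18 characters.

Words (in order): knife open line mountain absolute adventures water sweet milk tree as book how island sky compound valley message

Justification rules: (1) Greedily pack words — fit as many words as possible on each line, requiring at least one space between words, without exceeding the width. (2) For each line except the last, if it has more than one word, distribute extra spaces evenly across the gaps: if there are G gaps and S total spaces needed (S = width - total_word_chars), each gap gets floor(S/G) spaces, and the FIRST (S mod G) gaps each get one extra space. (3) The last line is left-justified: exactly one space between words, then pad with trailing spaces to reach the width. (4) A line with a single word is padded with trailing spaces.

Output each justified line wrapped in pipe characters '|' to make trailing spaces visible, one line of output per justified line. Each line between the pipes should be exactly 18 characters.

Answer: |knife   open  line|
|mountain  absolute|
|adventures   water|
|sweet milk tree as|
|book   how  island|
|sky       compound|
|valley message    |

Derivation:
Line 1: ['knife', 'open', 'line'] (min_width=15, slack=3)
Line 2: ['mountain', 'absolute'] (min_width=17, slack=1)
Line 3: ['adventures', 'water'] (min_width=16, slack=2)
Line 4: ['sweet', 'milk', 'tree', 'as'] (min_width=18, slack=0)
Line 5: ['book', 'how', 'island'] (min_width=15, slack=3)
Line 6: ['sky', 'compound'] (min_width=12, slack=6)
Line 7: ['valley', 'message'] (min_width=14, slack=4)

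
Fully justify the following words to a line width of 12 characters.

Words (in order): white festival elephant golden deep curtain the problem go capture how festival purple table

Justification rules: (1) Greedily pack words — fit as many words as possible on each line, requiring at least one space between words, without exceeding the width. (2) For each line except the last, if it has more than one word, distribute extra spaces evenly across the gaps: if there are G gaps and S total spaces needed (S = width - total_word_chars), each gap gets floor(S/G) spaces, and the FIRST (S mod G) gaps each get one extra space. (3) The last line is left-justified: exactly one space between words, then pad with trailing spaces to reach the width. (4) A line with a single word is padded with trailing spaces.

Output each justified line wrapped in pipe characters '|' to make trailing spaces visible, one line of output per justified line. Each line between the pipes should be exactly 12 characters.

Line 1: ['white'] (min_width=5, slack=7)
Line 2: ['festival'] (min_width=8, slack=4)
Line 3: ['elephant'] (min_width=8, slack=4)
Line 4: ['golden', 'deep'] (min_width=11, slack=1)
Line 5: ['curtain', 'the'] (min_width=11, slack=1)
Line 6: ['problem', 'go'] (min_width=10, slack=2)
Line 7: ['capture', 'how'] (min_width=11, slack=1)
Line 8: ['festival'] (min_width=8, slack=4)
Line 9: ['purple', 'table'] (min_width=12, slack=0)

Answer: |white       |
|festival    |
|elephant    |
|golden  deep|
|curtain  the|
|problem   go|
|capture  how|
|festival    |
|purple table|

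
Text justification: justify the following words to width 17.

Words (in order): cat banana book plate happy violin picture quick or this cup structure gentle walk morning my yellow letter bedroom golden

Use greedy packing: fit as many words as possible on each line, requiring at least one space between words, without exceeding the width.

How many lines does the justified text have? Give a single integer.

Answer: 8

Derivation:
Line 1: ['cat', 'banana', 'book'] (min_width=15, slack=2)
Line 2: ['plate', 'happy'] (min_width=11, slack=6)
Line 3: ['violin', 'picture'] (min_width=14, slack=3)
Line 4: ['quick', 'or', 'this', 'cup'] (min_width=17, slack=0)
Line 5: ['structure', 'gentle'] (min_width=16, slack=1)
Line 6: ['walk', 'morning', 'my'] (min_width=15, slack=2)
Line 7: ['yellow', 'letter'] (min_width=13, slack=4)
Line 8: ['bedroom', 'golden'] (min_width=14, slack=3)
Total lines: 8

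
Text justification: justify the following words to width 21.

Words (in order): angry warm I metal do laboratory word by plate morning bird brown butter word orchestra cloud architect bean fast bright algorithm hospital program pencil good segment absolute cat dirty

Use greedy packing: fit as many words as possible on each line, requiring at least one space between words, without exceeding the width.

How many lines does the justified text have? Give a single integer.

Line 1: ['angry', 'warm', 'I', 'metal', 'do'] (min_width=21, slack=0)
Line 2: ['laboratory', 'word', 'by'] (min_width=18, slack=3)
Line 3: ['plate', 'morning', 'bird'] (min_width=18, slack=3)
Line 4: ['brown', 'butter', 'word'] (min_width=17, slack=4)
Line 5: ['orchestra', 'cloud'] (min_width=15, slack=6)
Line 6: ['architect', 'bean', 'fast'] (min_width=19, slack=2)
Line 7: ['bright', 'algorithm'] (min_width=16, slack=5)
Line 8: ['hospital', 'program'] (min_width=16, slack=5)
Line 9: ['pencil', 'good', 'segment'] (min_width=19, slack=2)
Line 10: ['absolute', 'cat', 'dirty'] (min_width=18, slack=3)
Total lines: 10

Answer: 10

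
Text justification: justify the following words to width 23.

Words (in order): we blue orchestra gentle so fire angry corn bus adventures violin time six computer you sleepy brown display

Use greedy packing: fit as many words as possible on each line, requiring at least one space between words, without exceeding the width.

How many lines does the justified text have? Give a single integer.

Answer: 6

Derivation:
Line 1: ['we', 'blue', 'orchestra'] (min_width=17, slack=6)
Line 2: ['gentle', 'so', 'fire', 'angry'] (min_width=20, slack=3)
Line 3: ['corn', 'bus', 'adventures'] (min_width=19, slack=4)
Line 4: ['violin', 'time', 'six'] (min_width=15, slack=8)
Line 5: ['computer', 'you', 'sleepy'] (min_width=19, slack=4)
Line 6: ['brown', 'display'] (min_width=13, slack=10)
Total lines: 6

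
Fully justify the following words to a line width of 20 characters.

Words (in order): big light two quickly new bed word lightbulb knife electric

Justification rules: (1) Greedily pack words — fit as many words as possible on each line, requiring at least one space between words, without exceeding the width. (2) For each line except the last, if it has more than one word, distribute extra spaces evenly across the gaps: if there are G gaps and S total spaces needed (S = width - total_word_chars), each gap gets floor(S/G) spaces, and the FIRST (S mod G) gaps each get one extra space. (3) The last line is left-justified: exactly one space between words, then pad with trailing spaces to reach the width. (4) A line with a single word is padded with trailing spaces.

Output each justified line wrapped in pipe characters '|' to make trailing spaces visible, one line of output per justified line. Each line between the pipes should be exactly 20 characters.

Line 1: ['big', 'light', 'two'] (min_width=13, slack=7)
Line 2: ['quickly', 'new', 'bed', 'word'] (min_width=20, slack=0)
Line 3: ['lightbulb', 'knife'] (min_width=15, slack=5)
Line 4: ['electric'] (min_width=8, slack=12)

Answer: |big     light    two|
|quickly new bed word|
|lightbulb      knife|
|electric            |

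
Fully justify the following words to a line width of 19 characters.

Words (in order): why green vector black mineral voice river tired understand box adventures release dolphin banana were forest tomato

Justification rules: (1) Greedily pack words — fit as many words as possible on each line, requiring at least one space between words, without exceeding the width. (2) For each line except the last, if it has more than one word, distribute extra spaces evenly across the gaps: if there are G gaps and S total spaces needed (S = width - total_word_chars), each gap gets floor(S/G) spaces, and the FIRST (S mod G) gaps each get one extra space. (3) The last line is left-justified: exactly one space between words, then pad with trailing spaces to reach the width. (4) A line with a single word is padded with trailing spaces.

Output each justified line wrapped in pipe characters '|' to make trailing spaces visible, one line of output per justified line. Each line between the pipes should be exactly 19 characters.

Line 1: ['why', 'green', 'vector'] (min_width=16, slack=3)
Line 2: ['black', 'mineral', 'voice'] (min_width=19, slack=0)
Line 3: ['river', 'tired'] (min_width=11, slack=8)
Line 4: ['understand', 'box'] (min_width=14, slack=5)
Line 5: ['adventures', 'release'] (min_width=18, slack=1)
Line 6: ['dolphin', 'banana', 'were'] (min_width=19, slack=0)
Line 7: ['forest', 'tomato'] (min_width=13, slack=6)

Answer: |why   green  vector|
|black mineral voice|
|river         tired|
|understand      box|
|adventures  release|
|dolphin banana were|
|forest tomato      |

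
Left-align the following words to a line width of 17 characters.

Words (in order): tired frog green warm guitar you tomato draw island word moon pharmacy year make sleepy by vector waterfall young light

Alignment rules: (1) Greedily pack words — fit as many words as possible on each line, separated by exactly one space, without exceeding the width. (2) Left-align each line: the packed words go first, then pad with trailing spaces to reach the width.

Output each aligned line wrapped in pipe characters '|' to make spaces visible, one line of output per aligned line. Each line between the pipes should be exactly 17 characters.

Line 1: ['tired', 'frog', 'green'] (min_width=16, slack=1)
Line 2: ['warm', 'guitar', 'you'] (min_width=15, slack=2)
Line 3: ['tomato', 'draw'] (min_width=11, slack=6)
Line 4: ['island', 'word', 'moon'] (min_width=16, slack=1)
Line 5: ['pharmacy', 'year'] (min_width=13, slack=4)
Line 6: ['make', 'sleepy', 'by'] (min_width=14, slack=3)
Line 7: ['vector', 'waterfall'] (min_width=16, slack=1)
Line 8: ['young', 'light'] (min_width=11, slack=6)

Answer: |tired frog green |
|warm guitar you  |
|tomato draw      |
|island word moon |
|pharmacy year    |
|make sleepy by   |
|vector waterfall |
|young light      |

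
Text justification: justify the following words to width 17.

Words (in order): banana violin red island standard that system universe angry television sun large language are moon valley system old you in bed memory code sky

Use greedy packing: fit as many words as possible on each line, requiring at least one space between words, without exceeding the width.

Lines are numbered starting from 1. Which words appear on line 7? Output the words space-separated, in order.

Line 1: ['banana', 'violin', 'red'] (min_width=17, slack=0)
Line 2: ['island', 'standard'] (min_width=15, slack=2)
Line 3: ['that', 'system'] (min_width=11, slack=6)
Line 4: ['universe', 'angry'] (min_width=14, slack=3)
Line 5: ['television', 'sun'] (min_width=14, slack=3)
Line 6: ['large', 'language'] (min_width=14, slack=3)
Line 7: ['are', 'moon', 'valley'] (min_width=15, slack=2)
Line 8: ['system', 'old', 'you', 'in'] (min_width=17, slack=0)
Line 9: ['bed', 'memory', 'code'] (min_width=15, slack=2)
Line 10: ['sky'] (min_width=3, slack=14)

Answer: are moon valley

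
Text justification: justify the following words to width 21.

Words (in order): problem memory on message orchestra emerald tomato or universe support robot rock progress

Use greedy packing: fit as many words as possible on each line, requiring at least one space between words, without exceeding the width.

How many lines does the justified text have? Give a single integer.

Answer: 5

Derivation:
Line 1: ['problem', 'memory', 'on'] (min_width=17, slack=4)
Line 2: ['message', 'orchestra'] (min_width=17, slack=4)
Line 3: ['emerald', 'tomato', 'or'] (min_width=17, slack=4)
Line 4: ['universe', 'support'] (min_width=16, slack=5)
Line 5: ['robot', 'rock', 'progress'] (min_width=19, slack=2)
Total lines: 5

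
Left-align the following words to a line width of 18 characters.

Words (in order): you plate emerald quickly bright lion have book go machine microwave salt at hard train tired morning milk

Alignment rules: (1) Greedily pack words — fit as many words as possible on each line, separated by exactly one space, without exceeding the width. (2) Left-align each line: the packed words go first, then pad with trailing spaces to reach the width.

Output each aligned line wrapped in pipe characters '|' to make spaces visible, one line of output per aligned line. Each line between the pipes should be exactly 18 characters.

Line 1: ['you', 'plate', 'emerald'] (min_width=17, slack=1)
Line 2: ['quickly', 'bright'] (min_width=14, slack=4)
Line 3: ['lion', 'have', 'book', 'go'] (min_width=17, slack=1)
Line 4: ['machine', 'microwave'] (min_width=17, slack=1)
Line 5: ['salt', 'at', 'hard', 'train'] (min_width=18, slack=0)
Line 6: ['tired', 'morning', 'milk'] (min_width=18, slack=0)

Answer: |you plate emerald |
|quickly bright    |
|lion have book go |
|machine microwave |
|salt at hard train|
|tired morning milk|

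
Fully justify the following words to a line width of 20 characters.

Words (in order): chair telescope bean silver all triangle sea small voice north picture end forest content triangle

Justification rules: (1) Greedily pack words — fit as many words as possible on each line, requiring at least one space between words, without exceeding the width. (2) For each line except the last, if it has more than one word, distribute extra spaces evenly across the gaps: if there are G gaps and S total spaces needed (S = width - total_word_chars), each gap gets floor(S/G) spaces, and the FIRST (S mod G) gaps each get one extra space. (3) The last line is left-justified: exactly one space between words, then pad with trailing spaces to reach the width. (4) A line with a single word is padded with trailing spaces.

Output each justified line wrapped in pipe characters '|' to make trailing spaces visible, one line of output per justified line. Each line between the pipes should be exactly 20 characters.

Answer: |chair telescope bean|
|silver  all triangle|
|sea    small   voice|
|north   picture  end|
|forest       content|
|triangle            |

Derivation:
Line 1: ['chair', 'telescope', 'bean'] (min_width=20, slack=0)
Line 2: ['silver', 'all', 'triangle'] (min_width=19, slack=1)
Line 3: ['sea', 'small', 'voice'] (min_width=15, slack=5)
Line 4: ['north', 'picture', 'end'] (min_width=17, slack=3)
Line 5: ['forest', 'content'] (min_width=14, slack=6)
Line 6: ['triangle'] (min_width=8, slack=12)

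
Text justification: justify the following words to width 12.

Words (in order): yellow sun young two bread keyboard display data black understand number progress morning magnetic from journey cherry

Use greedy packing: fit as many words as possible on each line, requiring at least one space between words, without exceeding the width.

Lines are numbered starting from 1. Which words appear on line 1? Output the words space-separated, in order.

Answer: yellow sun

Derivation:
Line 1: ['yellow', 'sun'] (min_width=10, slack=2)
Line 2: ['young', 'two'] (min_width=9, slack=3)
Line 3: ['bread'] (min_width=5, slack=7)
Line 4: ['keyboard'] (min_width=8, slack=4)
Line 5: ['display', 'data'] (min_width=12, slack=0)
Line 6: ['black'] (min_width=5, slack=7)
Line 7: ['understand'] (min_width=10, slack=2)
Line 8: ['number'] (min_width=6, slack=6)
Line 9: ['progress'] (min_width=8, slack=4)
Line 10: ['morning'] (min_width=7, slack=5)
Line 11: ['magnetic'] (min_width=8, slack=4)
Line 12: ['from', 'journey'] (min_width=12, slack=0)
Line 13: ['cherry'] (min_width=6, slack=6)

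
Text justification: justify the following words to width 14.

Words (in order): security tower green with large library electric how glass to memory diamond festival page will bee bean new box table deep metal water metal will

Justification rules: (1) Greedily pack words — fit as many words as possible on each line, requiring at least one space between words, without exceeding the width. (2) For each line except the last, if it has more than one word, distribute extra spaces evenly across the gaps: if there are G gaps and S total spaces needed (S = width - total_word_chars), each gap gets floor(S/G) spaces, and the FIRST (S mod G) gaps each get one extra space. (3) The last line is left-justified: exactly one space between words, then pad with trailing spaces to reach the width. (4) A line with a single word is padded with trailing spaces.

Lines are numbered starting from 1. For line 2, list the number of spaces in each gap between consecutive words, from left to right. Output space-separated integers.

Answer: 5

Derivation:
Line 1: ['security', 'tower'] (min_width=14, slack=0)
Line 2: ['green', 'with'] (min_width=10, slack=4)
Line 3: ['large', 'library'] (min_width=13, slack=1)
Line 4: ['electric', 'how'] (min_width=12, slack=2)
Line 5: ['glass', 'to'] (min_width=8, slack=6)
Line 6: ['memory', 'diamond'] (min_width=14, slack=0)
Line 7: ['festival', 'page'] (min_width=13, slack=1)
Line 8: ['will', 'bee', 'bean'] (min_width=13, slack=1)
Line 9: ['new', 'box', 'table'] (min_width=13, slack=1)
Line 10: ['deep', 'metal'] (min_width=10, slack=4)
Line 11: ['water', 'metal'] (min_width=11, slack=3)
Line 12: ['will'] (min_width=4, slack=10)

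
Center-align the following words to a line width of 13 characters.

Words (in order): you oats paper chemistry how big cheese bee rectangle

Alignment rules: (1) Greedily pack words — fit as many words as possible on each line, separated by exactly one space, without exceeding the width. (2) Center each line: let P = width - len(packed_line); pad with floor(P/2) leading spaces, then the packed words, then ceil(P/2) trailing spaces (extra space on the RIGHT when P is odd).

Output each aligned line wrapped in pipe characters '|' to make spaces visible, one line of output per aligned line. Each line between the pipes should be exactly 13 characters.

Answer: |  you oats   |
|    paper    |
|chemistry how|
| big cheese  |
|bee rectangle|

Derivation:
Line 1: ['you', 'oats'] (min_width=8, slack=5)
Line 2: ['paper'] (min_width=5, slack=8)
Line 3: ['chemistry', 'how'] (min_width=13, slack=0)
Line 4: ['big', 'cheese'] (min_width=10, slack=3)
Line 5: ['bee', 'rectangle'] (min_width=13, slack=0)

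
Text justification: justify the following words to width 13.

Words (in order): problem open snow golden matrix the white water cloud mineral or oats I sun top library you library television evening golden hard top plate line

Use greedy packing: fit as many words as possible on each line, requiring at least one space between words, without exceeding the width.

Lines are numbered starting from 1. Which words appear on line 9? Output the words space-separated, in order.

Answer: television

Derivation:
Line 1: ['problem', 'open'] (min_width=12, slack=1)
Line 2: ['snow', 'golden'] (min_width=11, slack=2)
Line 3: ['matrix', 'the'] (min_width=10, slack=3)
Line 4: ['white', 'water'] (min_width=11, slack=2)
Line 5: ['cloud', 'mineral'] (min_width=13, slack=0)
Line 6: ['or', 'oats', 'I', 'sun'] (min_width=13, slack=0)
Line 7: ['top', 'library'] (min_width=11, slack=2)
Line 8: ['you', 'library'] (min_width=11, slack=2)
Line 9: ['television'] (min_width=10, slack=3)
Line 10: ['evening'] (min_width=7, slack=6)
Line 11: ['golden', 'hard'] (min_width=11, slack=2)
Line 12: ['top', 'plate'] (min_width=9, slack=4)
Line 13: ['line'] (min_width=4, slack=9)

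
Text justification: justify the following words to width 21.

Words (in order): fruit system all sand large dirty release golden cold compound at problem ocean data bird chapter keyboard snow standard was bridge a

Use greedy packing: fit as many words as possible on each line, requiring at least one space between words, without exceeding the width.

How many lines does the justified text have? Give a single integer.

Answer: 7

Derivation:
Line 1: ['fruit', 'system', 'all', 'sand'] (min_width=21, slack=0)
Line 2: ['large', 'dirty', 'release'] (min_width=19, slack=2)
Line 3: ['golden', 'cold', 'compound'] (min_width=20, slack=1)
Line 4: ['at', 'problem', 'ocean', 'data'] (min_width=21, slack=0)
Line 5: ['bird', 'chapter', 'keyboard'] (min_width=21, slack=0)
Line 6: ['snow', 'standard', 'was'] (min_width=17, slack=4)
Line 7: ['bridge', 'a'] (min_width=8, slack=13)
Total lines: 7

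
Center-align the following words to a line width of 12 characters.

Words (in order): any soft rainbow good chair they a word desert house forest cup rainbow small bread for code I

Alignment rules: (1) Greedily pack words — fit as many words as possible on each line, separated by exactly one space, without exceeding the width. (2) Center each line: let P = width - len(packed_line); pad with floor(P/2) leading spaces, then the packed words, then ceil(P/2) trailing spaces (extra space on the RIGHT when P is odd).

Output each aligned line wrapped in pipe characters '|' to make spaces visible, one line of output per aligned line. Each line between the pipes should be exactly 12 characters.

Line 1: ['any', 'soft'] (min_width=8, slack=4)
Line 2: ['rainbow', 'good'] (min_width=12, slack=0)
Line 3: ['chair', 'they', 'a'] (min_width=12, slack=0)
Line 4: ['word', 'desert'] (min_width=11, slack=1)
Line 5: ['house', 'forest'] (min_width=12, slack=0)
Line 6: ['cup', 'rainbow'] (min_width=11, slack=1)
Line 7: ['small', 'bread'] (min_width=11, slack=1)
Line 8: ['for', 'code', 'I'] (min_width=10, slack=2)

Answer: |  any soft  |
|rainbow good|
|chair they a|
|word desert |
|house forest|
|cup rainbow |
|small bread |
| for code I |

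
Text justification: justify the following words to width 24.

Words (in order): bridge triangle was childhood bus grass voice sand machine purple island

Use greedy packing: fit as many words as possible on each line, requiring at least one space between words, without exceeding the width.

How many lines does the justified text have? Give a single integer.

Answer: 4

Derivation:
Line 1: ['bridge', 'triangle', 'was'] (min_width=19, slack=5)
Line 2: ['childhood', 'bus', 'grass'] (min_width=19, slack=5)
Line 3: ['voice', 'sand', 'machine'] (min_width=18, slack=6)
Line 4: ['purple', 'island'] (min_width=13, slack=11)
Total lines: 4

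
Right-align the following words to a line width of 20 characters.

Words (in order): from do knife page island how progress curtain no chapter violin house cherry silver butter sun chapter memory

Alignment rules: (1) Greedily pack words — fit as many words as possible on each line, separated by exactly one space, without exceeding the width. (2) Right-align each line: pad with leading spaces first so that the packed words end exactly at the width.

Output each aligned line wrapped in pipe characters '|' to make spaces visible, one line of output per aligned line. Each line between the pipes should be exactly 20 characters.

Answer: |  from do knife page|
| island how progress|
|  curtain no chapter|
| violin house cherry|
|   silver butter sun|
|      chapter memory|

Derivation:
Line 1: ['from', 'do', 'knife', 'page'] (min_width=18, slack=2)
Line 2: ['island', 'how', 'progress'] (min_width=19, slack=1)
Line 3: ['curtain', 'no', 'chapter'] (min_width=18, slack=2)
Line 4: ['violin', 'house', 'cherry'] (min_width=19, slack=1)
Line 5: ['silver', 'butter', 'sun'] (min_width=17, slack=3)
Line 6: ['chapter', 'memory'] (min_width=14, slack=6)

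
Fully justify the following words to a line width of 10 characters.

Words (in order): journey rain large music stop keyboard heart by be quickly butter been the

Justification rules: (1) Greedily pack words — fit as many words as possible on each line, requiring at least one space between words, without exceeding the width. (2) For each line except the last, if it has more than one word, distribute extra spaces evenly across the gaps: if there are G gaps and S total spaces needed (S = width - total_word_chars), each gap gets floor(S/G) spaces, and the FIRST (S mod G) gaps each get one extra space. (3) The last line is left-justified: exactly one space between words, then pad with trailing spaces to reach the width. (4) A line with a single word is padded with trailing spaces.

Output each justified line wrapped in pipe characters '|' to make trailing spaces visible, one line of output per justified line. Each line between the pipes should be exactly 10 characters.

Answer: |journey   |
|rain large|
|music stop|
|keyboard  |
|heart   by|
|be quickly|
|butter    |
|been the  |

Derivation:
Line 1: ['journey'] (min_width=7, slack=3)
Line 2: ['rain', 'large'] (min_width=10, slack=0)
Line 3: ['music', 'stop'] (min_width=10, slack=0)
Line 4: ['keyboard'] (min_width=8, slack=2)
Line 5: ['heart', 'by'] (min_width=8, slack=2)
Line 6: ['be', 'quickly'] (min_width=10, slack=0)
Line 7: ['butter'] (min_width=6, slack=4)
Line 8: ['been', 'the'] (min_width=8, slack=2)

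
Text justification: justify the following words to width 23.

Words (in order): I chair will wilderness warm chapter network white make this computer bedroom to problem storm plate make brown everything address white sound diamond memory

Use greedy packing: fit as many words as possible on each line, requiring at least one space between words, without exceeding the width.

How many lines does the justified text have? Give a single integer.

Answer: 8

Derivation:
Line 1: ['I', 'chair', 'will', 'wilderness'] (min_width=23, slack=0)
Line 2: ['warm', 'chapter', 'network'] (min_width=20, slack=3)
Line 3: ['white', 'make', 'this'] (min_width=15, slack=8)
Line 4: ['computer', 'bedroom', 'to'] (min_width=19, slack=4)
Line 5: ['problem', 'storm', 'plate'] (min_width=19, slack=4)
Line 6: ['make', 'brown', 'everything'] (min_width=21, slack=2)
Line 7: ['address', 'white', 'sound'] (min_width=19, slack=4)
Line 8: ['diamond', 'memory'] (min_width=14, slack=9)
Total lines: 8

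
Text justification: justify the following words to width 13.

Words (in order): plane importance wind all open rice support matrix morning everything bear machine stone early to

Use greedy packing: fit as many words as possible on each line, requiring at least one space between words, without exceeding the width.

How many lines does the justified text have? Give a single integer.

Answer: 10

Derivation:
Line 1: ['plane'] (min_width=5, slack=8)
Line 2: ['importance'] (min_width=10, slack=3)
Line 3: ['wind', 'all', 'open'] (min_width=13, slack=0)
Line 4: ['rice', 'support'] (min_width=12, slack=1)
Line 5: ['matrix'] (min_width=6, slack=7)
Line 6: ['morning'] (min_width=7, slack=6)
Line 7: ['everything'] (min_width=10, slack=3)
Line 8: ['bear', 'machine'] (min_width=12, slack=1)
Line 9: ['stone', 'early'] (min_width=11, slack=2)
Line 10: ['to'] (min_width=2, slack=11)
Total lines: 10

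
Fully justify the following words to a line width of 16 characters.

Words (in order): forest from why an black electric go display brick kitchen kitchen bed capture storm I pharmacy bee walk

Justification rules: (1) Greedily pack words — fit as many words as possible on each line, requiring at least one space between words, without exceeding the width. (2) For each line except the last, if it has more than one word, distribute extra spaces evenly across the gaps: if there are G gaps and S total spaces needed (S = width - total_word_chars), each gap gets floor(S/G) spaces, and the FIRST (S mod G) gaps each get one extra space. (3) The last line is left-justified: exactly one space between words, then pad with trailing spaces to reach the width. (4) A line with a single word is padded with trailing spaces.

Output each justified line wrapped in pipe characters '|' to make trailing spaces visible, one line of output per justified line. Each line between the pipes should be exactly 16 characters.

Line 1: ['forest', 'from', 'why'] (min_width=15, slack=1)
Line 2: ['an', 'black'] (min_width=8, slack=8)
Line 3: ['electric', 'go'] (min_width=11, slack=5)
Line 4: ['display', 'brick'] (min_width=13, slack=3)
Line 5: ['kitchen', 'kitchen'] (min_width=15, slack=1)
Line 6: ['bed', 'capture'] (min_width=11, slack=5)
Line 7: ['storm', 'I', 'pharmacy'] (min_width=16, slack=0)
Line 8: ['bee', 'walk'] (min_width=8, slack=8)

Answer: |forest  from why|
|an         black|
|electric      go|
|display    brick|
|kitchen  kitchen|
|bed      capture|
|storm I pharmacy|
|bee walk        |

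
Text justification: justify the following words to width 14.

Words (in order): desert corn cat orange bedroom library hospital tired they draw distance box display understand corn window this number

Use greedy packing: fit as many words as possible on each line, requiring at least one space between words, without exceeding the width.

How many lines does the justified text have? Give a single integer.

Line 1: ['desert', 'corn'] (min_width=11, slack=3)
Line 2: ['cat', 'orange'] (min_width=10, slack=4)
Line 3: ['bedroom'] (min_width=7, slack=7)
Line 4: ['library'] (min_width=7, slack=7)
Line 5: ['hospital', 'tired'] (min_width=14, slack=0)
Line 6: ['they', 'draw'] (min_width=9, slack=5)
Line 7: ['distance', 'box'] (min_width=12, slack=2)
Line 8: ['display'] (min_width=7, slack=7)
Line 9: ['understand'] (min_width=10, slack=4)
Line 10: ['corn', 'window'] (min_width=11, slack=3)
Line 11: ['this', 'number'] (min_width=11, slack=3)
Total lines: 11

Answer: 11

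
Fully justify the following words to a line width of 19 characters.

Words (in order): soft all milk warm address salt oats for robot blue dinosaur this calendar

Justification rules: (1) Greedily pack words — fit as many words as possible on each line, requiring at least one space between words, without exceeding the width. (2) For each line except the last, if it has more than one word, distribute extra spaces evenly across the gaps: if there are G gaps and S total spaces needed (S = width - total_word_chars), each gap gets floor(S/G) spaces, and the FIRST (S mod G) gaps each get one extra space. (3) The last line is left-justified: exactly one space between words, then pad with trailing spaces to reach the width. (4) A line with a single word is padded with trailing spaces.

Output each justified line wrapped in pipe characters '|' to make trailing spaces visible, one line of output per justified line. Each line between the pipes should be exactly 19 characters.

Line 1: ['soft', 'all', 'milk', 'warm'] (min_width=18, slack=1)
Line 2: ['address', 'salt', 'oats'] (min_width=17, slack=2)
Line 3: ['for', 'robot', 'blue'] (min_width=14, slack=5)
Line 4: ['dinosaur', 'this'] (min_width=13, slack=6)
Line 5: ['calendar'] (min_width=8, slack=11)

Answer: |soft  all milk warm|
|address  salt  oats|
|for    robot   blue|
|dinosaur       this|
|calendar           |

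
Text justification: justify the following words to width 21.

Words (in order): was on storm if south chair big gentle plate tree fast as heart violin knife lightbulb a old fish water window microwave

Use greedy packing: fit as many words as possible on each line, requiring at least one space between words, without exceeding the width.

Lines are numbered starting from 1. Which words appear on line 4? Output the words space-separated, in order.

Line 1: ['was', 'on', 'storm', 'if', 'south'] (min_width=21, slack=0)
Line 2: ['chair', 'big', 'gentle'] (min_width=16, slack=5)
Line 3: ['plate', 'tree', 'fast', 'as'] (min_width=18, slack=3)
Line 4: ['heart', 'violin', 'knife'] (min_width=18, slack=3)
Line 5: ['lightbulb', 'a', 'old', 'fish'] (min_width=20, slack=1)
Line 6: ['water', 'window'] (min_width=12, slack=9)
Line 7: ['microwave'] (min_width=9, slack=12)

Answer: heart violin knife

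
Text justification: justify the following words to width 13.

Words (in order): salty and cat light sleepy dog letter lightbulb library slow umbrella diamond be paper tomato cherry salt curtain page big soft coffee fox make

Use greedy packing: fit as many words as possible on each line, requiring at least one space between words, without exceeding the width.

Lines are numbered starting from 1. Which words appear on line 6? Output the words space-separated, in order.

Answer: umbrella

Derivation:
Line 1: ['salty', 'and', 'cat'] (min_width=13, slack=0)
Line 2: ['light', 'sleepy'] (min_width=12, slack=1)
Line 3: ['dog', 'letter'] (min_width=10, slack=3)
Line 4: ['lightbulb'] (min_width=9, slack=4)
Line 5: ['library', 'slow'] (min_width=12, slack=1)
Line 6: ['umbrella'] (min_width=8, slack=5)
Line 7: ['diamond', 'be'] (min_width=10, slack=3)
Line 8: ['paper', 'tomato'] (min_width=12, slack=1)
Line 9: ['cherry', 'salt'] (min_width=11, slack=2)
Line 10: ['curtain', 'page'] (min_width=12, slack=1)
Line 11: ['big', 'soft'] (min_width=8, slack=5)
Line 12: ['coffee', 'fox'] (min_width=10, slack=3)
Line 13: ['make'] (min_width=4, slack=9)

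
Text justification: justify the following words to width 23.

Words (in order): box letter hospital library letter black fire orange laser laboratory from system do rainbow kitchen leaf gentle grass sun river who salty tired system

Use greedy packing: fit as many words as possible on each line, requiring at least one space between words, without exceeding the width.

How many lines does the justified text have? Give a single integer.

Answer: 7

Derivation:
Line 1: ['box', 'letter', 'hospital'] (min_width=19, slack=4)
Line 2: ['library', 'letter', 'black'] (min_width=20, slack=3)
Line 3: ['fire', 'orange', 'laser'] (min_width=17, slack=6)
Line 4: ['laboratory', 'from', 'system'] (min_width=22, slack=1)
Line 5: ['do', 'rainbow', 'kitchen', 'leaf'] (min_width=23, slack=0)
Line 6: ['gentle', 'grass', 'sun', 'river'] (min_width=22, slack=1)
Line 7: ['who', 'salty', 'tired', 'system'] (min_width=22, slack=1)
Total lines: 7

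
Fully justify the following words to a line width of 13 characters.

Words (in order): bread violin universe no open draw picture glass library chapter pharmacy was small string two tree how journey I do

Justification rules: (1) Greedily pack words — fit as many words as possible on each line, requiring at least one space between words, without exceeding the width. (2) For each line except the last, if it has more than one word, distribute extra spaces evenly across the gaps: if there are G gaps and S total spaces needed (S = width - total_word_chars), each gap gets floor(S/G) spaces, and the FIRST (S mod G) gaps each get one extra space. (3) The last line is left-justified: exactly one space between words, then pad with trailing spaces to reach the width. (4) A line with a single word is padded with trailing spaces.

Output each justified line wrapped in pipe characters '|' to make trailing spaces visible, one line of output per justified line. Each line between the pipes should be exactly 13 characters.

Answer: |bread  violin|
|universe   no|
|open     draw|
|picture glass|
|library      |
|chapter      |
|pharmacy  was|
|small  string|
|two  tree how|
|journey I do |

Derivation:
Line 1: ['bread', 'violin'] (min_width=12, slack=1)
Line 2: ['universe', 'no'] (min_width=11, slack=2)
Line 3: ['open', 'draw'] (min_width=9, slack=4)
Line 4: ['picture', 'glass'] (min_width=13, slack=0)
Line 5: ['library'] (min_width=7, slack=6)
Line 6: ['chapter'] (min_width=7, slack=6)
Line 7: ['pharmacy', 'was'] (min_width=12, slack=1)
Line 8: ['small', 'string'] (min_width=12, slack=1)
Line 9: ['two', 'tree', 'how'] (min_width=12, slack=1)
Line 10: ['journey', 'I', 'do'] (min_width=12, slack=1)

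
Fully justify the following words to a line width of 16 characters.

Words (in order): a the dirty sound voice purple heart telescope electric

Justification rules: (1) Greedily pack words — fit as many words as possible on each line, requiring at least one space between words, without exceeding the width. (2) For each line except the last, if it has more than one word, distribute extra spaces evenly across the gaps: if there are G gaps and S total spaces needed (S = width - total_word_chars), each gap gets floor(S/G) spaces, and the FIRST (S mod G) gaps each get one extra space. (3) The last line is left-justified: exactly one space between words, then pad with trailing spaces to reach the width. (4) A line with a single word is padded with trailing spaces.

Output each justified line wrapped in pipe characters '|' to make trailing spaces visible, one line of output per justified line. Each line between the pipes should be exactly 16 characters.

Answer: |a    the   dirty|
|sound      voice|
|purple     heart|
|telescope       |
|electric        |

Derivation:
Line 1: ['a', 'the', 'dirty'] (min_width=11, slack=5)
Line 2: ['sound', 'voice'] (min_width=11, slack=5)
Line 3: ['purple', 'heart'] (min_width=12, slack=4)
Line 4: ['telescope'] (min_width=9, slack=7)
Line 5: ['electric'] (min_width=8, slack=8)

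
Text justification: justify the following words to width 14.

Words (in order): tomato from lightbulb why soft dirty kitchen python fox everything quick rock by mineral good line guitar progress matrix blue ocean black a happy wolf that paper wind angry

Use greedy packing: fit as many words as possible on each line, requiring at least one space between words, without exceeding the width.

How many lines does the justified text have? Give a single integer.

Line 1: ['tomato', 'from'] (min_width=11, slack=3)
Line 2: ['lightbulb', 'why'] (min_width=13, slack=1)
Line 3: ['soft', 'dirty'] (min_width=10, slack=4)
Line 4: ['kitchen', 'python'] (min_width=14, slack=0)
Line 5: ['fox', 'everything'] (min_width=14, slack=0)
Line 6: ['quick', 'rock', 'by'] (min_width=13, slack=1)
Line 7: ['mineral', 'good'] (min_width=12, slack=2)
Line 8: ['line', 'guitar'] (min_width=11, slack=3)
Line 9: ['progress'] (min_width=8, slack=6)
Line 10: ['matrix', 'blue'] (min_width=11, slack=3)
Line 11: ['ocean', 'black', 'a'] (min_width=13, slack=1)
Line 12: ['happy', 'wolf'] (min_width=10, slack=4)
Line 13: ['that', 'paper'] (min_width=10, slack=4)
Line 14: ['wind', 'angry'] (min_width=10, slack=4)
Total lines: 14

Answer: 14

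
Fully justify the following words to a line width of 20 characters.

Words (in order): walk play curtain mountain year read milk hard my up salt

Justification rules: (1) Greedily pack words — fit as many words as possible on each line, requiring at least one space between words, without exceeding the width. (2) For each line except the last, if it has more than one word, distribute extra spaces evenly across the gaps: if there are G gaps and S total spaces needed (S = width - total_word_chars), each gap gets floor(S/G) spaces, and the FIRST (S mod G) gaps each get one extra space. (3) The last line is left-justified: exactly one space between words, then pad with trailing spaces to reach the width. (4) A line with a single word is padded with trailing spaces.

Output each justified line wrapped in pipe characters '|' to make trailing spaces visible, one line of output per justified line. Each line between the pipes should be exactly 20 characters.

Answer: |walk   play  curtain|
|mountain  year  read|
|milk hard my up salt|

Derivation:
Line 1: ['walk', 'play', 'curtain'] (min_width=17, slack=3)
Line 2: ['mountain', 'year', 'read'] (min_width=18, slack=2)
Line 3: ['milk', 'hard', 'my', 'up', 'salt'] (min_width=20, slack=0)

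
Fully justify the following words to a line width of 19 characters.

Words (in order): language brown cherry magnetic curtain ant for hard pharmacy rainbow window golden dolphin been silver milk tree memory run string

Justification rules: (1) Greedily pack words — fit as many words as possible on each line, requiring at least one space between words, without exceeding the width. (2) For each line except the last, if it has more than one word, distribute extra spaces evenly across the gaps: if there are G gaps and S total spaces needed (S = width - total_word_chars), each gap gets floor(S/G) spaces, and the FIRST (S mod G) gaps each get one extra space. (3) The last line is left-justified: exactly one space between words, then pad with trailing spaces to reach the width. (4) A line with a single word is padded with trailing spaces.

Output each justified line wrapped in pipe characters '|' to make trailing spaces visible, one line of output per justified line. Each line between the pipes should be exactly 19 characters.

Answer: |language      brown|
|cherry     magnetic|
|curtain   ant   for|
|hard       pharmacy|
|rainbow      window|
|golden dolphin been|
|silver   milk  tree|
|memory run string  |

Derivation:
Line 1: ['language', 'brown'] (min_width=14, slack=5)
Line 2: ['cherry', 'magnetic'] (min_width=15, slack=4)
Line 3: ['curtain', 'ant', 'for'] (min_width=15, slack=4)
Line 4: ['hard', 'pharmacy'] (min_width=13, slack=6)
Line 5: ['rainbow', 'window'] (min_width=14, slack=5)
Line 6: ['golden', 'dolphin', 'been'] (min_width=19, slack=0)
Line 7: ['silver', 'milk', 'tree'] (min_width=16, slack=3)
Line 8: ['memory', 'run', 'string'] (min_width=17, slack=2)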